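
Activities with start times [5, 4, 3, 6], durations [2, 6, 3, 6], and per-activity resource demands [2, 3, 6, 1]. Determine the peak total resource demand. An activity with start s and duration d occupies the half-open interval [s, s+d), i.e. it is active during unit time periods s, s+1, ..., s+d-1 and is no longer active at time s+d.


Each activity i is active on [start_i, start_i + duration_i).
Compute total resource usage per time slot:
  t=0: active resources = [], total = 0
  t=1: active resources = [], total = 0
  t=2: active resources = [], total = 0
  t=3: active resources = [6], total = 6
  t=4: active resources = [3, 6], total = 9
  t=5: active resources = [2, 3, 6], total = 11
  t=6: active resources = [2, 3, 1], total = 6
  t=7: active resources = [3, 1], total = 4
  t=8: active resources = [3, 1], total = 4
  t=9: active resources = [3, 1], total = 4
  t=10: active resources = [1], total = 1
  t=11: active resources = [1], total = 1
Peak resource demand = 11

11


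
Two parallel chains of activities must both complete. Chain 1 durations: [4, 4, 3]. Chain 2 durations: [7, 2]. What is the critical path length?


Path A total = 4 + 4 + 3 = 11
Path B total = 7 + 2 = 9
Critical path = longest path = max(11, 9) = 11

11


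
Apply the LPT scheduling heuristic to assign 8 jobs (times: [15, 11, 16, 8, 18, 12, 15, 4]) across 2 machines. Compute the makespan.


Sort jobs in decreasing order (LPT): [18, 16, 15, 15, 12, 11, 8, 4]
Assign each job to the least loaded machine:
  Machine 1: jobs [18, 15, 11, 4], load = 48
  Machine 2: jobs [16, 15, 12, 8], load = 51
Makespan = max load = 51

51


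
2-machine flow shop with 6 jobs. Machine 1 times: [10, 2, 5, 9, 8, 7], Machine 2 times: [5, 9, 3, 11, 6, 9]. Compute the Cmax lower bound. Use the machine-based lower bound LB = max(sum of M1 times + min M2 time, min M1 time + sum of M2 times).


LB1 = sum(M1 times) + min(M2 times) = 41 + 3 = 44
LB2 = min(M1 times) + sum(M2 times) = 2 + 43 = 45
Lower bound = max(LB1, LB2) = max(44, 45) = 45

45


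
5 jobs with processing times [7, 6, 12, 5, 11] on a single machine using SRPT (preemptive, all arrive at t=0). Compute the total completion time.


Since all jobs arrive at t=0, SRPT equals SPT ordering.
SPT order: [5, 6, 7, 11, 12]
Completion times:
  Job 1: p=5, C=5
  Job 2: p=6, C=11
  Job 3: p=7, C=18
  Job 4: p=11, C=29
  Job 5: p=12, C=41
Total completion time = 5 + 11 + 18 + 29 + 41 = 104

104


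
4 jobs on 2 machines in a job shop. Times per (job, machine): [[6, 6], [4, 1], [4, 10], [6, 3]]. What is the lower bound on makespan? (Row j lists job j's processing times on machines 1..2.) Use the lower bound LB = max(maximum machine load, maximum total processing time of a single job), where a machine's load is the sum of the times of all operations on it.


Machine loads:
  Machine 1: 6 + 4 + 4 + 6 = 20
  Machine 2: 6 + 1 + 10 + 3 = 20
Max machine load = 20
Job totals:
  Job 1: 12
  Job 2: 5
  Job 3: 14
  Job 4: 9
Max job total = 14
Lower bound = max(20, 14) = 20

20


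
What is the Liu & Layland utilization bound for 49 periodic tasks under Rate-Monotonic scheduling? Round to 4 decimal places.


Compute 2^(1/49) = 1.0142463870
Subtract 1: 1.0142463870 - 1 = 0.0142463870
Multiply by n: 49 * 0.0142463870 = 0.6980729630
Round to 4 dp: 0.6981

0.6981


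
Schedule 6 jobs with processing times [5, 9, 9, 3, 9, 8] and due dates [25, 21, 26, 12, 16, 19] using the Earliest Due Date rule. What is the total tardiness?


Sort by due date (EDD order): [(3, 12), (9, 16), (8, 19), (9, 21), (5, 25), (9, 26)]
Compute completion times and tardiness:
  Job 1: p=3, d=12, C=3, tardiness=max(0,3-12)=0
  Job 2: p=9, d=16, C=12, tardiness=max(0,12-16)=0
  Job 3: p=8, d=19, C=20, tardiness=max(0,20-19)=1
  Job 4: p=9, d=21, C=29, tardiness=max(0,29-21)=8
  Job 5: p=5, d=25, C=34, tardiness=max(0,34-25)=9
  Job 6: p=9, d=26, C=43, tardiness=max(0,43-26)=17
Total tardiness = 35

35


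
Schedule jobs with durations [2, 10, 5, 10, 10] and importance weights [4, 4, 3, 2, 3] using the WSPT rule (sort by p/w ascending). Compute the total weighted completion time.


Compute p/w ratios and sort ascending (WSPT): [(2, 4), (5, 3), (10, 4), (10, 3), (10, 2)]
Compute weighted completion times:
  Job (p=2,w=4): C=2, w*C=4*2=8
  Job (p=5,w=3): C=7, w*C=3*7=21
  Job (p=10,w=4): C=17, w*C=4*17=68
  Job (p=10,w=3): C=27, w*C=3*27=81
  Job (p=10,w=2): C=37, w*C=2*37=74
Total weighted completion time = 252

252


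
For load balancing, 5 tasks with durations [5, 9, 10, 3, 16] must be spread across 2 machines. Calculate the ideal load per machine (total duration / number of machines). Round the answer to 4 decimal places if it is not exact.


Total processing time = 5 + 9 + 10 + 3 + 16 = 43
Number of machines = 2
Ideal balanced load = 43 / 2 = 21.5

21.5


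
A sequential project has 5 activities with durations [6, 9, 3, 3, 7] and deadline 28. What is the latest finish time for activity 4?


LF(activity 4) = deadline - sum of successor durations
Successors: activities 5 through 5 with durations [7]
Sum of successor durations = 7
LF = 28 - 7 = 21

21


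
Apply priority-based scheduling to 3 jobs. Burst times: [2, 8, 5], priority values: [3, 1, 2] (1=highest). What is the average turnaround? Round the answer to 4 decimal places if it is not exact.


Sort by priority (ascending = highest first):
Order: [(1, 8), (2, 5), (3, 2)]
Completion times:
  Priority 1, burst=8, C=8
  Priority 2, burst=5, C=13
  Priority 3, burst=2, C=15
Average turnaround = 36/3 = 12.0

12.0


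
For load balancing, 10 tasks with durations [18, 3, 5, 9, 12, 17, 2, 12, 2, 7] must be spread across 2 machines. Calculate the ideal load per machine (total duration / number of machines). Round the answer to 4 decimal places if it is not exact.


Total processing time = 18 + 3 + 5 + 9 + 12 + 17 + 2 + 12 + 2 + 7 = 87
Number of machines = 2
Ideal balanced load = 87 / 2 = 43.5

43.5


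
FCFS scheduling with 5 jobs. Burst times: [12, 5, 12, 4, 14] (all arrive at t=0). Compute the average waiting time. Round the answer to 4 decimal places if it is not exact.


FCFS order (as given): [12, 5, 12, 4, 14]
Waiting times:
  Job 1: wait = 0
  Job 2: wait = 12
  Job 3: wait = 17
  Job 4: wait = 29
  Job 5: wait = 33
Sum of waiting times = 91
Average waiting time = 91/5 = 18.2

18.2


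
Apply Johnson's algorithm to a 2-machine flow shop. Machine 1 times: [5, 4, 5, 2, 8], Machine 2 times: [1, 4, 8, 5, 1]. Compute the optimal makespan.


Apply Johnson's rule:
  Group 1 (a <= b): [(4, 2, 5), (2, 4, 4), (3, 5, 8)]
  Group 2 (a > b): [(1, 5, 1), (5, 8, 1)]
Optimal job order: [4, 2, 3, 1, 5]
Schedule:
  Job 4: M1 done at 2, M2 done at 7
  Job 2: M1 done at 6, M2 done at 11
  Job 3: M1 done at 11, M2 done at 19
  Job 1: M1 done at 16, M2 done at 20
  Job 5: M1 done at 24, M2 done at 25
Makespan = 25

25


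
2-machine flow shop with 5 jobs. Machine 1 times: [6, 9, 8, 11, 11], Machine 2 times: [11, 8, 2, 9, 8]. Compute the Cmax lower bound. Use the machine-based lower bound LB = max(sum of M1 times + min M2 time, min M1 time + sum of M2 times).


LB1 = sum(M1 times) + min(M2 times) = 45 + 2 = 47
LB2 = min(M1 times) + sum(M2 times) = 6 + 38 = 44
Lower bound = max(LB1, LB2) = max(47, 44) = 47

47


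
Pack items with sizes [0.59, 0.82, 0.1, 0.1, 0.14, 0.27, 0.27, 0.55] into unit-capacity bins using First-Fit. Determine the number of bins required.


Place items sequentially using First-Fit:
  Item 0.59 -> new Bin 1
  Item 0.82 -> new Bin 2
  Item 0.1 -> Bin 1 (now 0.69)
  Item 0.1 -> Bin 1 (now 0.79)
  Item 0.14 -> Bin 1 (now 0.93)
  Item 0.27 -> new Bin 3
  Item 0.27 -> Bin 3 (now 0.54)
  Item 0.55 -> new Bin 4
Total bins used = 4

4


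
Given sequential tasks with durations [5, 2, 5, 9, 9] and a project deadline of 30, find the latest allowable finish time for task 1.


LF(activity 1) = deadline - sum of successor durations
Successors: activities 2 through 5 with durations [2, 5, 9, 9]
Sum of successor durations = 25
LF = 30 - 25 = 5

5


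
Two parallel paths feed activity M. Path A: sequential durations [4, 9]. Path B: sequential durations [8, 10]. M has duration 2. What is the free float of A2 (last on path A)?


ES(A2) = sum of predecessors on chain A = 4
EF(A2) = ES + duration = 4 + 9 = 13
Successor of A2 is M. ES(M) = max(sum(A), sum(B)) = max(13, 18) = 18
Free float = ES(successor) - EF(current) = 18 - 13 = 5

5


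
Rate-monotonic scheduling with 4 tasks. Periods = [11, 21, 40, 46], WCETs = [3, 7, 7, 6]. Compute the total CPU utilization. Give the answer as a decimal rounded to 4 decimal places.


Compute individual utilizations (exact fractions):
  Task 1: C/T = 3/11 (approx. 0.2727)
  Task 2: C/T = 7/21 = 1/3 (approx. 0.3333)
  Task 3: C/T = 7/40 (approx. 0.175)
  Task 4: C/T = 6/46 = 3/23 (approx. 0.1304)
Total utilization U = 3/11 + 1/3 + 7/40 + 3/23 = 27673/30360
Rounded to 4 decimal places: U = 0.9115
RM (Liu & Layland) bound for 4 tasks = 0.756828; compare with U = 27673/30360 (approx. 0.911495)
bound < U <= 1, so the RM sufficient condition is not met (inconclusive; an exact test such as response-time analysis is needed).

0.9115


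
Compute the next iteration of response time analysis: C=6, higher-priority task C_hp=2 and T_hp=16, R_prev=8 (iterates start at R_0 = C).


R_next = C + ceil(R_prev / T_hp) * C_hp
ceil(8 / 16) = ceil(0.5) = 1
Interference = 1 * 2 = 2
R_next = 6 + 2 = 8
R_next = R_prev, so the iteration has converged (response time = 8).

8


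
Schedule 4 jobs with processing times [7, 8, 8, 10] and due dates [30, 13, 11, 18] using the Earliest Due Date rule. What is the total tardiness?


Sort by due date (EDD order): [(8, 11), (8, 13), (10, 18), (7, 30)]
Compute completion times and tardiness:
  Job 1: p=8, d=11, C=8, tardiness=max(0,8-11)=0
  Job 2: p=8, d=13, C=16, tardiness=max(0,16-13)=3
  Job 3: p=10, d=18, C=26, tardiness=max(0,26-18)=8
  Job 4: p=7, d=30, C=33, tardiness=max(0,33-30)=3
Total tardiness = 14

14


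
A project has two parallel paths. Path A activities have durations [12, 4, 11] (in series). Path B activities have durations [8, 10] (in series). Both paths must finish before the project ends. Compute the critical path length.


Path A total = 12 + 4 + 11 = 27
Path B total = 8 + 10 = 18
Critical path = longest path = max(27, 18) = 27

27


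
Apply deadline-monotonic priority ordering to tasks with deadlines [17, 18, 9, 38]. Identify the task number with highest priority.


Sort tasks by relative deadline (ascending):
  Task 3: deadline = 9
  Task 1: deadline = 17
  Task 2: deadline = 18
  Task 4: deadline = 38
Priority order (highest first): [3, 1, 2, 4]
Highest priority task = 3

3


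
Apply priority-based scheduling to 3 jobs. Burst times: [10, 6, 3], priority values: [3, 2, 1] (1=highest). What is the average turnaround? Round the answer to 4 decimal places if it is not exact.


Sort by priority (ascending = highest first):
Order: [(1, 3), (2, 6), (3, 10)]
Completion times:
  Priority 1, burst=3, C=3
  Priority 2, burst=6, C=9
  Priority 3, burst=10, C=19
Average turnaround = 31/3 = 10.3333

10.3333


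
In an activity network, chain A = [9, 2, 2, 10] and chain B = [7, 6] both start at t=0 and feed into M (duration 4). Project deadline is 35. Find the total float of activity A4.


Forward pass: ES(A4) = sum of predecessors on chain A = 13
EF = ES + duration = 13 + 10 = 23
Backward pass: LF(M) = deadline = 35; LS(M) = 35 - 4 = 31
LF(A4) = LS(M) - sum(successors on chain A) = 31 - 0 = 31
LS = LF - duration = 31 - 10 = 21
Total float = LS - ES = 21 - 13 = 8

8


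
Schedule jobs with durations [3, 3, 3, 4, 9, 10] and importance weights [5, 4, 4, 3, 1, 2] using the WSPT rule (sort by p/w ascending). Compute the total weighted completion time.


Compute p/w ratios and sort ascending (WSPT): [(3, 5), (3, 4), (3, 4), (4, 3), (10, 2), (9, 1)]
Compute weighted completion times:
  Job (p=3,w=5): C=3, w*C=5*3=15
  Job (p=3,w=4): C=6, w*C=4*6=24
  Job (p=3,w=4): C=9, w*C=4*9=36
  Job (p=4,w=3): C=13, w*C=3*13=39
  Job (p=10,w=2): C=23, w*C=2*23=46
  Job (p=9,w=1): C=32, w*C=1*32=32
Total weighted completion time = 192

192


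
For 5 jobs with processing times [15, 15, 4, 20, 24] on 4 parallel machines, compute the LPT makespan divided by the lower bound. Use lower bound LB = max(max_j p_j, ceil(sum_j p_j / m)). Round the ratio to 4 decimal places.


LPT order: [24, 20, 15, 15, 4]
Machine loads after assignment: [24, 20, 19, 15]
LPT makespan = 24
Lower bound = max(max_job, ceil(total/4)) = max(24, 20) = 24
Ratio = 24 / 24 = 1.0

1.0


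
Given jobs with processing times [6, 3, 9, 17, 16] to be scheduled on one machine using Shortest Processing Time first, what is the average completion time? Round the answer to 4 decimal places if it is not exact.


Sort jobs by processing time (SPT order): [3, 6, 9, 16, 17]
Compute completion times sequentially:
  Job 1: processing = 3, completes at 3
  Job 2: processing = 6, completes at 9
  Job 3: processing = 9, completes at 18
  Job 4: processing = 16, completes at 34
  Job 5: processing = 17, completes at 51
Sum of completion times = 115
Average completion time = 115/5 = 23.0

23.0


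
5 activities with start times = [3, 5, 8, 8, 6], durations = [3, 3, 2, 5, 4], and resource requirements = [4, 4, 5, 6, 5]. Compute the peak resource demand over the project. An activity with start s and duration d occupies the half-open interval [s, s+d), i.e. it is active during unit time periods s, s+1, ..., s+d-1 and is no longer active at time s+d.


Each activity i is active on [start_i, start_i + duration_i).
Compute total resource usage per time slot:
  t=0: active resources = [], total = 0
  t=1: active resources = [], total = 0
  t=2: active resources = [], total = 0
  t=3: active resources = [4], total = 4
  t=4: active resources = [4], total = 4
  t=5: active resources = [4, 4], total = 8
  t=6: active resources = [4, 5], total = 9
  t=7: active resources = [4, 5], total = 9
  t=8: active resources = [5, 6, 5], total = 16
  t=9: active resources = [5, 6, 5], total = 16
  t=10: active resources = [6], total = 6
  t=11: active resources = [6], total = 6
  t=12: active resources = [6], total = 6
Peak resource demand = 16

16


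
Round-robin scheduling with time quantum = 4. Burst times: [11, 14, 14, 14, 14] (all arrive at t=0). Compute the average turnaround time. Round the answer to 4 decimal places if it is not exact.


Time quantum = 4
Execution trace:
  J1 runs 4 units, time = 4
  J2 runs 4 units, time = 8
  J3 runs 4 units, time = 12
  J4 runs 4 units, time = 16
  J5 runs 4 units, time = 20
  J1 runs 4 units, time = 24
  J2 runs 4 units, time = 28
  J3 runs 4 units, time = 32
  J4 runs 4 units, time = 36
  J5 runs 4 units, time = 40
  J1 runs 3 units, time = 43
  J2 runs 4 units, time = 47
  J3 runs 4 units, time = 51
  J4 runs 4 units, time = 55
  J5 runs 4 units, time = 59
  J2 runs 2 units, time = 61
  J3 runs 2 units, time = 63
  J4 runs 2 units, time = 65
  J5 runs 2 units, time = 67
Finish times: [43, 61, 63, 65, 67]
Average turnaround = 299/5 = 59.8

59.8


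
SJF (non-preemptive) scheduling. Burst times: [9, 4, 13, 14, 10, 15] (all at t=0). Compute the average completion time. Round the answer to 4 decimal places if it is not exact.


SJF order (ascending): [4, 9, 10, 13, 14, 15]
Completion times:
  Job 1: burst=4, C=4
  Job 2: burst=9, C=13
  Job 3: burst=10, C=23
  Job 4: burst=13, C=36
  Job 5: burst=14, C=50
  Job 6: burst=15, C=65
Average completion = 191/6 = 31.8333

31.8333


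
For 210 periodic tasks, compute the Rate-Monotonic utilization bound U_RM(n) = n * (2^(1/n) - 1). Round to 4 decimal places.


Compute 2^(1/210) = 1.0033061542
Subtract 1: 1.0033061542 - 1 = 0.0033061542
Multiply by n: 210 * 0.0033061542 = 0.6942923820
Round to 4 dp: 0.6943

0.6943


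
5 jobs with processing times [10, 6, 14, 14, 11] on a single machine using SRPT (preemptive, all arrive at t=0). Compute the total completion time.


Since all jobs arrive at t=0, SRPT equals SPT ordering.
SPT order: [6, 10, 11, 14, 14]
Completion times:
  Job 1: p=6, C=6
  Job 2: p=10, C=16
  Job 3: p=11, C=27
  Job 4: p=14, C=41
  Job 5: p=14, C=55
Total completion time = 6 + 16 + 27 + 41 + 55 = 145

145


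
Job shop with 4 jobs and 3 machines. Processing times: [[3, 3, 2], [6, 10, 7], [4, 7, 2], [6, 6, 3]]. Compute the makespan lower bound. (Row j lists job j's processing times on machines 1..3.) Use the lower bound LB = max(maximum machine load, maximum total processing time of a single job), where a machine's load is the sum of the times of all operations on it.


Machine loads:
  Machine 1: 3 + 6 + 4 + 6 = 19
  Machine 2: 3 + 10 + 7 + 6 = 26
  Machine 3: 2 + 7 + 2 + 3 = 14
Max machine load = 26
Job totals:
  Job 1: 8
  Job 2: 23
  Job 3: 13
  Job 4: 15
Max job total = 23
Lower bound = max(26, 23) = 26

26


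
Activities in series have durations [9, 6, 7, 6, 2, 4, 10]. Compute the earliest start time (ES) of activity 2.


Activity 2 starts after activities 1 through 1 complete.
Predecessor durations: [9]
ES = 9 = 9

9


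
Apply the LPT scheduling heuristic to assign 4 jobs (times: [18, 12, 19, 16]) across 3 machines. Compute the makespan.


Sort jobs in decreasing order (LPT): [19, 18, 16, 12]
Assign each job to the least loaded machine:
  Machine 1: jobs [19], load = 19
  Machine 2: jobs [18], load = 18
  Machine 3: jobs [16, 12], load = 28
Makespan = max load = 28

28


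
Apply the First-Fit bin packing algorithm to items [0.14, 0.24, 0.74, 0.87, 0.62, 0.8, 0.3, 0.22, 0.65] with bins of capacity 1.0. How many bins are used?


Place items sequentially using First-Fit:
  Item 0.14 -> new Bin 1
  Item 0.24 -> Bin 1 (now 0.38)
  Item 0.74 -> new Bin 2
  Item 0.87 -> new Bin 3
  Item 0.62 -> Bin 1 (now 1.0)
  Item 0.8 -> new Bin 4
  Item 0.3 -> new Bin 5
  Item 0.22 -> Bin 2 (now 0.96)
  Item 0.65 -> Bin 5 (now 0.95)
Total bins used = 5

5


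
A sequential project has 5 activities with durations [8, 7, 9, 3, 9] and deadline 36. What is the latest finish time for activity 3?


LF(activity 3) = deadline - sum of successor durations
Successors: activities 4 through 5 with durations [3, 9]
Sum of successor durations = 12
LF = 36 - 12 = 24

24


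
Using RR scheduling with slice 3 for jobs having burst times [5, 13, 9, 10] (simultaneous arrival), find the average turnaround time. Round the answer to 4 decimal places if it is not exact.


Time quantum = 3
Execution trace:
  J1 runs 3 units, time = 3
  J2 runs 3 units, time = 6
  J3 runs 3 units, time = 9
  J4 runs 3 units, time = 12
  J1 runs 2 units, time = 14
  J2 runs 3 units, time = 17
  J3 runs 3 units, time = 20
  J4 runs 3 units, time = 23
  J2 runs 3 units, time = 26
  J3 runs 3 units, time = 29
  J4 runs 3 units, time = 32
  J2 runs 3 units, time = 35
  J4 runs 1 units, time = 36
  J2 runs 1 units, time = 37
Finish times: [14, 37, 29, 36]
Average turnaround = 116/4 = 29.0

29.0


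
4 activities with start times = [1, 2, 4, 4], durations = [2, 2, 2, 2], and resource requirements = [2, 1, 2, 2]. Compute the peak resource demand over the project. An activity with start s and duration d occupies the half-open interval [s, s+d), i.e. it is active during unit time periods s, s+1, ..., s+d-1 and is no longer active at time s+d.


Each activity i is active on [start_i, start_i + duration_i).
Compute total resource usage per time slot:
  t=0: active resources = [], total = 0
  t=1: active resources = [2], total = 2
  t=2: active resources = [2, 1], total = 3
  t=3: active resources = [1], total = 1
  t=4: active resources = [2, 2], total = 4
  t=5: active resources = [2, 2], total = 4
Peak resource demand = 4

4


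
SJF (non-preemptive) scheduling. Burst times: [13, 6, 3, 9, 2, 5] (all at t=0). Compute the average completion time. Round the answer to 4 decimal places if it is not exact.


SJF order (ascending): [2, 3, 5, 6, 9, 13]
Completion times:
  Job 1: burst=2, C=2
  Job 2: burst=3, C=5
  Job 3: burst=5, C=10
  Job 4: burst=6, C=16
  Job 5: burst=9, C=25
  Job 6: burst=13, C=38
Average completion = 96/6 = 16.0

16.0


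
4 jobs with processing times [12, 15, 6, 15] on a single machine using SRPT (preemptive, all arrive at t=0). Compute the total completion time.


Since all jobs arrive at t=0, SRPT equals SPT ordering.
SPT order: [6, 12, 15, 15]
Completion times:
  Job 1: p=6, C=6
  Job 2: p=12, C=18
  Job 3: p=15, C=33
  Job 4: p=15, C=48
Total completion time = 6 + 18 + 33 + 48 = 105

105


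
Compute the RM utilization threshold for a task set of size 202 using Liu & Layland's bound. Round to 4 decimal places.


Compute 2^(1/202) = 1.0034373158
Subtract 1: 1.0034373158 - 1 = 0.0034373158
Multiply by n: 202 * 0.0034373158 = 0.6943377916
Round to 4 dp: 0.6943

0.6943


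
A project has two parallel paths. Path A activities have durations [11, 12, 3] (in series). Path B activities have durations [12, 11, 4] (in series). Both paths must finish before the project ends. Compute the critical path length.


Path A total = 11 + 12 + 3 = 26
Path B total = 12 + 11 + 4 = 27
Critical path = longest path = max(26, 27) = 27

27


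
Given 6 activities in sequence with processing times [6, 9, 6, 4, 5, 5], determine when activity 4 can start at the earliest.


Activity 4 starts after activities 1 through 3 complete.
Predecessor durations: [6, 9, 6]
ES = 6 + 9 + 6 = 21

21


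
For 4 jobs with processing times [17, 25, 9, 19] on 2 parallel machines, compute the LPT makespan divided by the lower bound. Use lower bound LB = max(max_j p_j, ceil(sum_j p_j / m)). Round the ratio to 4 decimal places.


LPT order: [25, 19, 17, 9]
Machine loads after assignment: [34, 36]
LPT makespan = 36
Lower bound = max(max_job, ceil(total/2)) = max(25, 35) = 35
Ratio = 36 / 35 = 1.0286

1.0286


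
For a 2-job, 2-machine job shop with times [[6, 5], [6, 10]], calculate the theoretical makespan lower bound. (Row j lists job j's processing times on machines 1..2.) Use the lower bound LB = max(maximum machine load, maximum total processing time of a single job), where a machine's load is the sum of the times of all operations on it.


Machine loads:
  Machine 1: 6 + 6 = 12
  Machine 2: 5 + 10 = 15
Max machine load = 15
Job totals:
  Job 1: 11
  Job 2: 16
Max job total = 16
Lower bound = max(15, 16) = 16

16


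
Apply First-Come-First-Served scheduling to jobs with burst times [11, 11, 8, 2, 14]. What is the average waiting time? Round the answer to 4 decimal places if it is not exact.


FCFS order (as given): [11, 11, 8, 2, 14]
Waiting times:
  Job 1: wait = 0
  Job 2: wait = 11
  Job 3: wait = 22
  Job 4: wait = 30
  Job 5: wait = 32
Sum of waiting times = 95
Average waiting time = 95/5 = 19.0

19.0


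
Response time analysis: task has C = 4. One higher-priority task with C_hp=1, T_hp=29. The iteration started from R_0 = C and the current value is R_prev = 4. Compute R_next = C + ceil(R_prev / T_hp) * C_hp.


R_next = C + ceil(R_prev / T_hp) * C_hp
ceil(4 / 29) = ceil(0.1379) = 1
Interference = 1 * 1 = 1
R_next = 4 + 1 = 5

5


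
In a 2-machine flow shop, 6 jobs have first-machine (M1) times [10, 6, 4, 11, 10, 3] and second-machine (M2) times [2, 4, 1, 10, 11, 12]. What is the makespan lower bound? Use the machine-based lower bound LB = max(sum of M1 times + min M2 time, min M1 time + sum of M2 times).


LB1 = sum(M1 times) + min(M2 times) = 44 + 1 = 45
LB2 = min(M1 times) + sum(M2 times) = 3 + 40 = 43
Lower bound = max(LB1, LB2) = max(45, 43) = 45

45


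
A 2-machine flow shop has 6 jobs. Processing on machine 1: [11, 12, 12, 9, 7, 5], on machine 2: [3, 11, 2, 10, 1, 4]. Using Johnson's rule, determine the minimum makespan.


Apply Johnson's rule:
  Group 1 (a <= b): [(4, 9, 10)]
  Group 2 (a > b): [(2, 12, 11), (6, 5, 4), (1, 11, 3), (3, 12, 2), (5, 7, 1)]
Optimal job order: [4, 2, 6, 1, 3, 5]
Schedule:
  Job 4: M1 done at 9, M2 done at 19
  Job 2: M1 done at 21, M2 done at 32
  Job 6: M1 done at 26, M2 done at 36
  Job 1: M1 done at 37, M2 done at 40
  Job 3: M1 done at 49, M2 done at 51
  Job 5: M1 done at 56, M2 done at 57
Makespan = 57

57


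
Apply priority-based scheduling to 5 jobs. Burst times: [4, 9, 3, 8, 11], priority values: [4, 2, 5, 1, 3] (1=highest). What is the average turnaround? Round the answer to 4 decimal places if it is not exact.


Sort by priority (ascending = highest first):
Order: [(1, 8), (2, 9), (3, 11), (4, 4), (5, 3)]
Completion times:
  Priority 1, burst=8, C=8
  Priority 2, burst=9, C=17
  Priority 3, burst=11, C=28
  Priority 4, burst=4, C=32
  Priority 5, burst=3, C=35
Average turnaround = 120/5 = 24.0

24.0


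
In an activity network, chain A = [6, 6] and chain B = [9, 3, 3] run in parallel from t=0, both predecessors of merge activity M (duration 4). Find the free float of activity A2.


ES(A2) = sum of predecessors on chain A = 6
EF(A2) = ES + duration = 6 + 6 = 12
Successor of A2 is M. ES(M) = max(sum(A), sum(B)) = max(12, 15) = 15
Free float = ES(successor) - EF(current) = 15 - 12 = 3

3


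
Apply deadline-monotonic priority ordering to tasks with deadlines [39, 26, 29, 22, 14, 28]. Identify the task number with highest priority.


Sort tasks by relative deadline (ascending):
  Task 5: deadline = 14
  Task 4: deadline = 22
  Task 2: deadline = 26
  Task 6: deadline = 28
  Task 3: deadline = 29
  Task 1: deadline = 39
Priority order (highest first): [5, 4, 2, 6, 3, 1]
Highest priority task = 5

5


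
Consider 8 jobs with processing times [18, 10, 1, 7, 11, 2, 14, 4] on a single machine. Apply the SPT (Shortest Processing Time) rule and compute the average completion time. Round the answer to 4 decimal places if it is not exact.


Sort jobs by processing time (SPT order): [1, 2, 4, 7, 10, 11, 14, 18]
Compute completion times sequentially:
  Job 1: processing = 1, completes at 1
  Job 2: processing = 2, completes at 3
  Job 3: processing = 4, completes at 7
  Job 4: processing = 7, completes at 14
  Job 5: processing = 10, completes at 24
  Job 6: processing = 11, completes at 35
  Job 7: processing = 14, completes at 49
  Job 8: processing = 18, completes at 67
Sum of completion times = 200
Average completion time = 200/8 = 25.0

25.0


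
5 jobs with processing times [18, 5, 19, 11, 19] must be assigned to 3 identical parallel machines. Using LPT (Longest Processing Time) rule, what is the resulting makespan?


Sort jobs in decreasing order (LPT): [19, 19, 18, 11, 5]
Assign each job to the least loaded machine:
  Machine 1: jobs [19, 5], load = 24
  Machine 2: jobs [19], load = 19
  Machine 3: jobs [18, 11], load = 29
Makespan = max load = 29

29


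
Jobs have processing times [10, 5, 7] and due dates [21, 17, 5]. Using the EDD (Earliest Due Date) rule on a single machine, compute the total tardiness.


Sort by due date (EDD order): [(7, 5), (5, 17), (10, 21)]
Compute completion times and tardiness:
  Job 1: p=7, d=5, C=7, tardiness=max(0,7-5)=2
  Job 2: p=5, d=17, C=12, tardiness=max(0,12-17)=0
  Job 3: p=10, d=21, C=22, tardiness=max(0,22-21)=1
Total tardiness = 3

3


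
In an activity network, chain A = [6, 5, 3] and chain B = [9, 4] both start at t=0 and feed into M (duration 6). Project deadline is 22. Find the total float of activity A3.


Forward pass: ES(A3) = sum of predecessors on chain A = 11
EF = ES + duration = 11 + 3 = 14
Backward pass: LF(M) = deadline = 22; LS(M) = 22 - 6 = 16
LF(A3) = LS(M) - sum(successors on chain A) = 16 - 0 = 16
LS = LF - duration = 16 - 3 = 13
Total float = LS - ES = 13 - 11 = 2

2


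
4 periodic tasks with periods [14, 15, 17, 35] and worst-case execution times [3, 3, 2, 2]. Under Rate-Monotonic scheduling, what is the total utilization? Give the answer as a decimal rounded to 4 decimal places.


Compute individual utilizations (exact fractions):
  Task 1: C/T = 3/14 (approx. 0.2143)
  Task 2: C/T = 3/15 = 1/5 (approx. 0.2)
  Task 3: C/T = 2/17 (approx. 0.1176)
  Task 4: C/T = 2/35 (approx. 0.0571)
Total utilization U = 3/14 + 1/5 + 2/17 + 2/35 = 701/1190
Rounded to 4 decimal places: U = 0.5891
RM (Liu & Layland) bound for 4 tasks = 0.756828; compare with U = 701/1190 (approx. 0.589076)
U <= bound, so schedulable by RM sufficient condition.

0.5891


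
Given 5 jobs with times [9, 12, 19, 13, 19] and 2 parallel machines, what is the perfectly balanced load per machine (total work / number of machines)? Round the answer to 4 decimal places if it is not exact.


Total processing time = 9 + 12 + 19 + 13 + 19 = 72
Number of machines = 2
Ideal balanced load = 72 / 2 = 36.0

36.0


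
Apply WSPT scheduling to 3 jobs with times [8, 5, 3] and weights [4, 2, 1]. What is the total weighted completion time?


Compute p/w ratios and sort ascending (WSPT): [(8, 4), (5, 2), (3, 1)]
Compute weighted completion times:
  Job (p=8,w=4): C=8, w*C=4*8=32
  Job (p=5,w=2): C=13, w*C=2*13=26
  Job (p=3,w=1): C=16, w*C=1*16=16
Total weighted completion time = 74

74


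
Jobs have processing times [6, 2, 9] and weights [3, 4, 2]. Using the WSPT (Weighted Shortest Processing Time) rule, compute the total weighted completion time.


Compute p/w ratios and sort ascending (WSPT): [(2, 4), (6, 3), (9, 2)]
Compute weighted completion times:
  Job (p=2,w=4): C=2, w*C=4*2=8
  Job (p=6,w=3): C=8, w*C=3*8=24
  Job (p=9,w=2): C=17, w*C=2*17=34
Total weighted completion time = 66

66


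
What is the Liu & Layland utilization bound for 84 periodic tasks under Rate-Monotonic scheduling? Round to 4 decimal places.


Compute 2^(1/84) = 1.0082858917
Subtract 1: 1.0082858917 - 1 = 0.0082858917
Multiply by n: 84 * 0.0082858917 = 0.6960149028
Round to 4 dp: 0.6960

0.6960


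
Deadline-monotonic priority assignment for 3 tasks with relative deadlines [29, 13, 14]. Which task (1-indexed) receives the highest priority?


Sort tasks by relative deadline (ascending):
  Task 2: deadline = 13
  Task 3: deadline = 14
  Task 1: deadline = 29
Priority order (highest first): [2, 3, 1]
Highest priority task = 2

2


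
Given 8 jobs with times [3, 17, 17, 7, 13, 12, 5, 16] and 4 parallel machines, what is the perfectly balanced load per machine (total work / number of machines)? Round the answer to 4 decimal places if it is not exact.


Total processing time = 3 + 17 + 17 + 7 + 13 + 12 + 5 + 16 = 90
Number of machines = 4
Ideal balanced load = 90 / 4 = 22.5

22.5


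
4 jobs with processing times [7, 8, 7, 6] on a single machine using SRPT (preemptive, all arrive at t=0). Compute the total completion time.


Since all jobs arrive at t=0, SRPT equals SPT ordering.
SPT order: [6, 7, 7, 8]
Completion times:
  Job 1: p=6, C=6
  Job 2: p=7, C=13
  Job 3: p=7, C=20
  Job 4: p=8, C=28
Total completion time = 6 + 13 + 20 + 28 = 67

67


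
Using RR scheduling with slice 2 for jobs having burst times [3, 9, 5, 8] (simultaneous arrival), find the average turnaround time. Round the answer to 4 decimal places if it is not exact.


Time quantum = 2
Execution trace:
  J1 runs 2 units, time = 2
  J2 runs 2 units, time = 4
  J3 runs 2 units, time = 6
  J4 runs 2 units, time = 8
  J1 runs 1 units, time = 9
  J2 runs 2 units, time = 11
  J3 runs 2 units, time = 13
  J4 runs 2 units, time = 15
  J2 runs 2 units, time = 17
  J3 runs 1 units, time = 18
  J4 runs 2 units, time = 20
  J2 runs 2 units, time = 22
  J4 runs 2 units, time = 24
  J2 runs 1 units, time = 25
Finish times: [9, 25, 18, 24]
Average turnaround = 76/4 = 19.0

19.0


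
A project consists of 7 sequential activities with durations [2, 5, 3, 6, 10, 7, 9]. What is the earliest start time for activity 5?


Activity 5 starts after activities 1 through 4 complete.
Predecessor durations: [2, 5, 3, 6]
ES = 2 + 5 + 3 + 6 = 16

16


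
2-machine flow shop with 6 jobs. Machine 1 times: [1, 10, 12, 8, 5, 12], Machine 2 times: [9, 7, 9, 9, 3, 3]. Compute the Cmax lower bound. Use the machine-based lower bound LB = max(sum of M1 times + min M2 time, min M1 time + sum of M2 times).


LB1 = sum(M1 times) + min(M2 times) = 48 + 3 = 51
LB2 = min(M1 times) + sum(M2 times) = 1 + 40 = 41
Lower bound = max(LB1, LB2) = max(51, 41) = 51

51


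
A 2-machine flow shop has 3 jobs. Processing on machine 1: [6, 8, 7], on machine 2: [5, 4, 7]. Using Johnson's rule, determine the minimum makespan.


Apply Johnson's rule:
  Group 1 (a <= b): [(3, 7, 7)]
  Group 2 (a > b): [(1, 6, 5), (2, 8, 4)]
Optimal job order: [3, 1, 2]
Schedule:
  Job 3: M1 done at 7, M2 done at 14
  Job 1: M1 done at 13, M2 done at 19
  Job 2: M1 done at 21, M2 done at 25
Makespan = 25

25


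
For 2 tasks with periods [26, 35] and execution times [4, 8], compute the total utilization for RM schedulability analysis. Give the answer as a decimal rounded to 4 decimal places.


Compute individual utilizations (exact fractions):
  Task 1: C/T = 4/26 = 2/13 (approx. 0.1538)
  Task 2: C/T = 8/35 (approx. 0.2286)
Total utilization U = 2/13 + 8/35 = 174/455
Rounded to 4 decimal places: U = 0.3824
RM (Liu & Layland) bound for 2 tasks = 0.828427; compare with U = 174/455 (approx. 0.382418)
U <= bound, so schedulable by RM sufficient condition.

0.3824


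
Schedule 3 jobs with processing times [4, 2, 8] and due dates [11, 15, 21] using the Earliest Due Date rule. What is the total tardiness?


Sort by due date (EDD order): [(4, 11), (2, 15), (8, 21)]
Compute completion times and tardiness:
  Job 1: p=4, d=11, C=4, tardiness=max(0,4-11)=0
  Job 2: p=2, d=15, C=6, tardiness=max(0,6-15)=0
  Job 3: p=8, d=21, C=14, tardiness=max(0,14-21)=0
Total tardiness = 0

0


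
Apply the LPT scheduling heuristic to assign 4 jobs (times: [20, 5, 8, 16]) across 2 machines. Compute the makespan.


Sort jobs in decreasing order (LPT): [20, 16, 8, 5]
Assign each job to the least loaded machine:
  Machine 1: jobs [20, 5], load = 25
  Machine 2: jobs [16, 8], load = 24
Makespan = max load = 25

25


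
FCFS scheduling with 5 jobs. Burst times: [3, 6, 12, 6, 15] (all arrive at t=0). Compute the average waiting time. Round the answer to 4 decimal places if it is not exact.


FCFS order (as given): [3, 6, 12, 6, 15]
Waiting times:
  Job 1: wait = 0
  Job 2: wait = 3
  Job 3: wait = 9
  Job 4: wait = 21
  Job 5: wait = 27
Sum of waiting times = 60
Average waiting time = 60/5 = 12.0

12.0


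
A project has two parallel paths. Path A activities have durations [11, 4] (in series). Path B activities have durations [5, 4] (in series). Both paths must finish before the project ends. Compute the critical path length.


Path A total = 11 + 4 = 15
Path B total = 5 + 4 = 9
Critical path = longest path = max(15, 9) = 15

15


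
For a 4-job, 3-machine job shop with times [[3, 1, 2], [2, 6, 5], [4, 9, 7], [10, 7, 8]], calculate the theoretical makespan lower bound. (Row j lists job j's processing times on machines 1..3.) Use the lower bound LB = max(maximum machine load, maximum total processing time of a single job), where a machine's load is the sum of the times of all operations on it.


Machine loads:
  Machine 1: 3 + 2 + 4 + 10 = 19
  Machine 2: 1 + 6 + 9 + 7 = 23
  Machine 3: 2 + 5 + 7 + 8 = 22
Max machine load = 23
Job totals:
  Job 1: 6
  Job 2: 13
  Job 3: 20
  Job 4: 25
Max job total = 25
Lower bound = max(23, 25) = 25

25


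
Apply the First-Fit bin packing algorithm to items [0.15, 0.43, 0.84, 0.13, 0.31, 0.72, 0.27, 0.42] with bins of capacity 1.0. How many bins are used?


Place items sequentially using First-Fit:
  Item 0.15 -> new Bin 1
  Item 0.43 -> Bin 1 (now 0.58)
  Item 0.84 -> new Bin 2
  Item 0.13 -> Bin 1 (now 0.71)
  Item 0.31 -> new Bin 3
  Item 0.72 -> new Bin 4
  Item 0.27 -> Bin 1 (now 0.98)
  Item 0.42 -> Bin 3 (now 0.73)
Total bins used = 4

4


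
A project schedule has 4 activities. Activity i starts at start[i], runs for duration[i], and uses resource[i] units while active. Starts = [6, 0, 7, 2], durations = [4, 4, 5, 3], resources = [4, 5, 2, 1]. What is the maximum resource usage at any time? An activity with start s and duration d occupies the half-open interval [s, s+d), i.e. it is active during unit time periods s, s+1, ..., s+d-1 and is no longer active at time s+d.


Each activity i is active on [start_i, start_i + duration_i).
Compute total resource usage per time slot:
  t=0: active resources = [5], total = 5
  t=1: active resources = [5], total = 5
  t=2: active resources = [5, 1], total = 6
  t=3: active resources = [5, 1], total = 6
  t=4: active resources = [1], total = 1
  t=5: active resources = [], total = 0
  t=6: active resources = [4], total = 4
  t=7: active resources = [4, 2], total = 6
  t=8: active resources = [4, 2], total = 6
  t=9: active resources = [4, 2], total = 6
  t=10: active resources = [2], total = 2
  t=11: active resources = [2], total = 2
Peak resource demand = 6

6


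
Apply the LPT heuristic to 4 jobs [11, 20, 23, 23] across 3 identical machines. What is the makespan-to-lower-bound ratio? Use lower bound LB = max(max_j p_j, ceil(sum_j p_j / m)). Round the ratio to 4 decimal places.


LPT order: [23, 23, 20, 11]
Machine loads after assignment: [23, 23, 31]
LPT makespan = 31
Lower bound = max(max_job, ceil(total/3)) = max(23, 26) = 26
Ratio = 31 / 26 = 1.1923

1.1923


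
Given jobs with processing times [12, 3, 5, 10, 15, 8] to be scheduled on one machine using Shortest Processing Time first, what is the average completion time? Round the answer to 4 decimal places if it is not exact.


Sort jobs by processing time (SPT order): [3, 5, 8, 10, 12, 15]
Compute completion times sequentially:
  Job 1: processing = 3, completes at 3
  Job 2: processing = 5, completes at 8
  Job 3: processing = 8, completes at 16
  Job 4: processing = 10, completes at 26
  Job 5: processing = 12, completes at 38
  Job 6: processing = 15, completes at 53
Sum of completion times = 144
Average completion time = 144/6 = 24.0

24.0


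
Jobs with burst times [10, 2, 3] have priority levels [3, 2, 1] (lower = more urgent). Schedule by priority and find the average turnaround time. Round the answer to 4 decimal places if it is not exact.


Sort by priority (ascending = highest first):
Order: [(1, 3), (2, 2), (3, 10)]
Completion times:
  Priority 1, burst=3, C=3
  Priority 2, burst=2, C=5
  Priority 3, burst=10, C=15
Average turnaround = 23/3 = 7.6667

7.6667


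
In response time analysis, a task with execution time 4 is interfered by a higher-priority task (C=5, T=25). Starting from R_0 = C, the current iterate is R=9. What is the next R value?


R_next = C + ceil(R_prev / T_hp) * C_hp
ceil(9 / 25) = ceil(0.36) = 1
Interference = 1 * 5 = 5
R_next = 4 + 5 = 9
R_next = R_prev, so the iteration has converged (response time = 9).

9


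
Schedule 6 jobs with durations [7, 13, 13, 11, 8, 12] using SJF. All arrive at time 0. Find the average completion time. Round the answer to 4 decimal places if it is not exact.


SJF order (ascending): [7, 8, 11, 12, 13, 13]
Completion times:
  Job 1: burst=7, C=7
  Job 2: burst=8, C=15
  Job 3: burst=11, C=26
  Job 4: burst=12, C=38
  Job 5: burst=13, C=51
  Job 6: burst=13, C=64
Average completion = 201/6 = 33.5

33.5


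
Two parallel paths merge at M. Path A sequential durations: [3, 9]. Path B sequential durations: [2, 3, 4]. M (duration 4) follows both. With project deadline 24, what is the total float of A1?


Forward pass: ES(A1) = sum of predecessors on chain A = 0
EF = ES + duration = 0 + 3 = 3
Backward pass: LF(M) = deadline = 24; LS(M) = 24 - 4 = 20
LF(A1) = LS(M) - sum(successors on chain A) = 20 - 9 = 11
LS = LF - duration = 11 - 3 = 8
Total float = LS - ES = 8 - 0 = 8

8


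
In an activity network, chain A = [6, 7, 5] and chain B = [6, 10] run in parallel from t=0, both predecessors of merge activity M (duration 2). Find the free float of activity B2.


ES(B2) = sum of predecessors on chain B = 6
EF(B2) = ES + duration = 6 + 10 = 16
Successor of B2 is M. ES(M) = max(sum(A), sum(B)) = max(18, 16) = 18
Free float = ES(successor) - EF(current) = 18 - 16 = 2

2


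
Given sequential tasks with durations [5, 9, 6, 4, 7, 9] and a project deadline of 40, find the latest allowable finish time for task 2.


LF(activity 2) = deadline - sum of successor durations
Successors: activities 3 through 6 with durations [6, 4, 7, 9]
Sum of successor durations = 26
LF = 40 - 26 = 14

14
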